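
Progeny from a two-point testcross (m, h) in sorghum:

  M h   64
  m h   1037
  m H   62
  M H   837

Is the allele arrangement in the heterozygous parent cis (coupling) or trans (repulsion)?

The two most frequent classes are M H (837) and m h (1037); these are the parental (non-recombinant) types.
So the F1 carried M H on one chromosome and m h on the other — the recessive alleles are on the same chromosome (cis / coupling).

cis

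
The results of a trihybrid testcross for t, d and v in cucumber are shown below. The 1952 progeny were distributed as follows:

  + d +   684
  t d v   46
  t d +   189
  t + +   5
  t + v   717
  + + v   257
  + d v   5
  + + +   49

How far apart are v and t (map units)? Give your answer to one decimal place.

23.4 map units

The two most frequent reciprocal classes, + d + and t + v, are the parental types, so the F1 was + d + / t + v.
The two rarest classes, + d v and t + +, are the double crossovers. Comparing them with the parentals, only the v allele has switched, so v is the middle locus and the order is d – v – t.
Crossovers in the v–t interval produce the single-crossover classes t d + and + + v (189 + 257 = 446) plus the double crossovers (10).
RF(v–t) = (446 + 10) / 1952 = 456/1952 = 0.2336 → 23.4 map units.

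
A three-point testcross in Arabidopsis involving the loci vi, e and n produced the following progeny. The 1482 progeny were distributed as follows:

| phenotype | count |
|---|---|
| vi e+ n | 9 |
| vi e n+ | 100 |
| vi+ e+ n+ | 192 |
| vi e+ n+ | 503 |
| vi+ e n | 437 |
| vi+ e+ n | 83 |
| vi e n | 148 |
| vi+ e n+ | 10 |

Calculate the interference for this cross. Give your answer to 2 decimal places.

The two most frequent reciprocal classes, vi e+ n+ and vi+ e n, are the parental types, so the F1 was vi e+ n+ / vi+ e n.
The two rarest classes, vi e+ n and vi+ e n+, are the double crossovers. Comparing them with the parentals, only the n allele has switched, so n is the middle locus and the order is e – n – vi.
e–n: (183 + 19)/1482 = 0.1363; n–vi: (340 + 19)/1482 = 0.2422.
Expected DCO frequency = 0.1363 × 0.2422 ≈ 0.03301; observed = 19/1482 ≈ 0.01282.
Coefficient of coincidence = 0.01282/0.03301 ≈ 0.39; interference = 1 − 0.39 = 0.61.

0.61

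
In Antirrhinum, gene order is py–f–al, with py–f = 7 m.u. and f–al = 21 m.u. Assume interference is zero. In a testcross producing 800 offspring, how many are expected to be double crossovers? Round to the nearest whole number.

12

Map distances give recombination frequencies of 0.070 and 0.210 for the two intervals.
With no interference, expected double-crossover frequency = 0.070 × 0.210 = 0.01470.
Expected number = 0.01470 × 800 = 11.76 ≈ 12.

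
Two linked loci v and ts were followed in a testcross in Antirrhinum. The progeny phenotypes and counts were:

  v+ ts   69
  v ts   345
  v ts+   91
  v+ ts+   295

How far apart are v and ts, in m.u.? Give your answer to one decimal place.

The two most frequent classes, v+ ts+ (295) and v ts (345), are the parental types, so the F1 was v+ ts+ / v ts.
The recombinant classes are v+ ts and v ts+: 69 + 91 = 160.
Recombination frequency = 160/800 = 0.2000 ≈ 20.0%, i.e. 20.0 m.u.

20.0 m.u.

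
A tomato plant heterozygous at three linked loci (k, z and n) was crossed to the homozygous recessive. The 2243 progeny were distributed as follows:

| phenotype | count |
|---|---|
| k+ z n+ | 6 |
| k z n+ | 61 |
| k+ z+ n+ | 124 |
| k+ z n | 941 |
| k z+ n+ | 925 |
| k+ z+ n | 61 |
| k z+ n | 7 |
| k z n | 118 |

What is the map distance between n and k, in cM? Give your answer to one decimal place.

The two most frequent reciprocal classes, k z+ n+ and k+ z n, are the parental types, so the F1 was k z+ n+ / k+ z n.
The two rarest classes, k z+ n and k+ z n+, are the double crossovers. Comparing them with the parentals, only the n allele has switched, so n is the middle locus and the order is z – n – k.
Crossovers in the n–k interval produce the single-crossover classes k+ z+ n+ and k z n (124 + 118 = 242) plus the double crossovers (13).
RF(n–k) = (242 + 13) / 2243 = 255/2243 = 0.1137 → 11.4 cM.

11.4 cM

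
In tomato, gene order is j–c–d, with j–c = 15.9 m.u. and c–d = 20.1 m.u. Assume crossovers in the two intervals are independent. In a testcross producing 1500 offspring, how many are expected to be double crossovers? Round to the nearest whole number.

48

Map distances give recombination frequencies of 0.159 and 0.201 for the two intervals.
With no interference, expected double-crossover frequency = 0.159 × 0.201 = 0.03196.
Expected number = 0.03196 × 1500 = 47.94 ≈ 48.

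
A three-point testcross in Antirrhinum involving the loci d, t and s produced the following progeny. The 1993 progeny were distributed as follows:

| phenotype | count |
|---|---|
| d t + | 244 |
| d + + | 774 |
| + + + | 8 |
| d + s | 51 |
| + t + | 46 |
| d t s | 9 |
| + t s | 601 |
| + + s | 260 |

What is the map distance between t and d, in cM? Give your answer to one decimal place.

The two most frequent reciprocal classes, + t s and d + +, are the parental types, so the F1 was + t s / d + +.
The two rarest classes, d t s and + + +, are the double crossovers. Comparing them with the parentals, only the d allele has switched, so d is the middle locus and the order is s – d – t.
Crossovers in the d–t interval produce the single-crossover classes + + s and d t + (260 + 244 = 504) plus the double crossovers (17).
RF(d–t) = (504 + 17) / 1993 = 521/1993 = 0.2614 → 26.1 cM.

26.1 cM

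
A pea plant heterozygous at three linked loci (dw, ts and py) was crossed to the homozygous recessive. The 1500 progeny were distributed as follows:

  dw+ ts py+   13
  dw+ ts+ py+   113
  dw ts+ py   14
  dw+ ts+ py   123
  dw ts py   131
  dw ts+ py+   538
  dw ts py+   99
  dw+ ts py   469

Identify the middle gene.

The two most frequent reciprocal classes, dw+ ts py and dw ts+ py+, are the parental types, so the F1 was dw+ ts py / dw ts+ py+.
The two rarest classes, dw+ ts py+ and dw ts+ py, are the double crossovers. Comparing them with the parentals, only the py allele has switched, so py is the middle locus and the order is ts – py – dw.

py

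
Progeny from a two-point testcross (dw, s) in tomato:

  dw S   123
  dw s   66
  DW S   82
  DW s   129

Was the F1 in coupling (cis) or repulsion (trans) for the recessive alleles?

trans

The two most frequent classes are DW s (129) and dw S (123); these are the parental (non-recombinant) types.
So the F1 carried DW s on one chromosome and dw S on the other — the recessive alleles are on opposite chromosomes (trans / repulsion).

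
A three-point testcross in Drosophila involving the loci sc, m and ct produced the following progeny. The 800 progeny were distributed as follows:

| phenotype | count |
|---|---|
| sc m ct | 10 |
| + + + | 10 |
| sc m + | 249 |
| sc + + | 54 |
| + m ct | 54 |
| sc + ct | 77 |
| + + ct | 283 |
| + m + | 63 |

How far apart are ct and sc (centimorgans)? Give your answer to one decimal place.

The two most frequent reciprocal classes, + + ct and sc m +, are the parental types, so the F1 was + + ct / sc m +.
The two rarest classes, + + + and sc m ct, are the double crossovers. Comparing them with the parentals, only the ct allele has switched, so ct is the middle locus and the order is m – ct – sc.
Crossovers in the ct–sc interval produce the single-crossover classes sc + ct and + m + (77 + 63 = 140) plus the double crossovers (20).
RF(ct–sc) = (140 + 20) / 800 = 160/800 = 0.2000 → 20.0 centimorgans.

20.0 centimorgans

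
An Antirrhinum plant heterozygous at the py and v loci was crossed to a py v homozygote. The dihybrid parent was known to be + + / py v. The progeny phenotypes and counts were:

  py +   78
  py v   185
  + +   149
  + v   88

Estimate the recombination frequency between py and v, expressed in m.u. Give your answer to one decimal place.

The recombinant classes are + v and py +: 88 + 78 = 166.
Recombination frequency = 166/500 = 0.3320 ≈ 33.2%, i.e. 33.2 m.u.

33.2 m.u.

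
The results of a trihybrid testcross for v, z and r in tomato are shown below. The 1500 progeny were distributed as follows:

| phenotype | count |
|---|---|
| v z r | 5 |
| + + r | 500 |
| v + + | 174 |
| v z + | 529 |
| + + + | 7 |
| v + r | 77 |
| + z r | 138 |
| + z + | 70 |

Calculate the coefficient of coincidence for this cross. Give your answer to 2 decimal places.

The two most frequent reciprocal classes, v z + and + + r, are the parental types, so the F1 was v z + / + + r.
The two rarest classes, v z r and + + +, are the double crossovers. Comparing them with the parentals, only the r allele has switched, so r is the middle locus and the order is v – r – z.
v–r: (147 + 12)/1500 = 0.1060; r–z: (312 + 12)/1500 = 0.2160.
Expected DCO frequency = 0.1060 × 0.2160 ≈ 0.02290; observed = 12/1500 ≈ 0.00800.
Coefficient of coincidence = 0.00800/0.02290 ≈ 0.35.

0.35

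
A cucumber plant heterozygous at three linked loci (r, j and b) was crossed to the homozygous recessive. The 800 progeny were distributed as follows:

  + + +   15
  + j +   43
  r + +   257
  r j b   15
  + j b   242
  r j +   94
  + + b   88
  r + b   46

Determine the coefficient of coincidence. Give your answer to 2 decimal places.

0.95

The two most frequent reciprocal classes, r + + and + j b, are the parental types, so the F1 was r + + / + j b.
The two rarest classes, + + + and r j b, are the double crossovers. Comparing them with the parentals, only the r allele has switched, so r is the middle locus and the order is b – r – j.
b–r: (89 + 30)/800 = 0.1487; r–j: (182 + 30)/800 = 0.2650.
Expected DCO frequency = 0.1487 × 0.2650 ≈ 0.03941; observed = 30/800 ≈ 0.03750.
Coefficient of coincidence = 0.03750/0.03941 ≈ 0.95.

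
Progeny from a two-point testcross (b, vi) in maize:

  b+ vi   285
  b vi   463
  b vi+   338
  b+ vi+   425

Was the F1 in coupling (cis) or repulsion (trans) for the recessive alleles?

cis

The two most frequent classes are b+ vi+ (425) and b vi (463); these are the parental (non-recombinant) types.
So the F1 carried b+ vi+ on one chromosome and b vi on the other — the recessive alleles are on the same chromosome (cis / coupling).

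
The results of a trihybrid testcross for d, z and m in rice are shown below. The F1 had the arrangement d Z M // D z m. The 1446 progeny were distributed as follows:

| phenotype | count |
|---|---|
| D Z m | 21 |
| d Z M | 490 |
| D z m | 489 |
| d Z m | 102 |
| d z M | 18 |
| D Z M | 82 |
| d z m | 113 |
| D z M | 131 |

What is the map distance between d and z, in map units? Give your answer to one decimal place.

16.2 map units

The two rarest classes, d z M and D Z m, are the double crossovers. Comparing them with the parentals, only the z allele has switched, so z is the middle locus and the order is d – z – m.
Crossovers in the d–z interval produce the single-crossover classes D Z M and d z m (82 + 113 = 195) plus the double crossovers (39).
RF(d–z) = (195 + 39) / 1446 = 234/1446 = 0.1618 → 16.2 map units.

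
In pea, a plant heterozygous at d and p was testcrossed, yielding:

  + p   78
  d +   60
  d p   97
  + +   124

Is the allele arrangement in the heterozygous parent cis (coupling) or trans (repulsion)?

The two most frequent classes are + + (124) and d p (97); these are the parental (non-recombinant) types.
So the F1 carried + + on one chromosome and d p on the other — the recessive alleles are on the same chromosome (cis / coupling).

cis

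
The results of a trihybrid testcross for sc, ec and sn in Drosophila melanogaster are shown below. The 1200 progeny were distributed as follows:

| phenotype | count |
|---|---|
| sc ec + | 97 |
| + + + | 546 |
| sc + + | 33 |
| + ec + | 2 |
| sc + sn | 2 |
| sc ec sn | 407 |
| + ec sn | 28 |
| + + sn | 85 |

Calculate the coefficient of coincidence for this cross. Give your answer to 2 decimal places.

The two most frequent reciprocal classes, + + + and sc ec sn, are the parental types, so the F1 was + + + / sc ec sn.
The two rarest classes, + ec + and sc + sn, are the double crossovers. Comparing them with the parentals, only the ec allele has switched, so ec is the middle locus and the order is sc – ec – sn.
sc–ec: (61 + 4)/1200 = 0.0542; ec–sn: (182 + 4)/1200 = 0.1550.
Expected DCO frequency = 0.0542 × 0.1550 ≈ 0.00840; observed = 4/1200 ≈ 0.00333.
Coefficient of coincidence = 0.00333/0.00840 ≈ 0.40.

0.40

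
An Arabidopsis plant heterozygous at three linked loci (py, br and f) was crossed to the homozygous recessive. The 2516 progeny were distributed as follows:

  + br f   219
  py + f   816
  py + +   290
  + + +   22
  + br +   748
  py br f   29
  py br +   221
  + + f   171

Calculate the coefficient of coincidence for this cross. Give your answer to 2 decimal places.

0.52

The two most frequent reciprocal classes, py + f and + br +, are the parental types, so the F1 was py + f / + br +.
The two rarest classes, py br f and + + +, are the double crossovers. Comparing them with the parentals, only the br allele has switched, so br is the middle locus and the order is py – br – f.
py–br: (392 + 51)/2516 = 0.1761; br–f: (509 + 51)/2516 = 0.2226.
Expected DCO frequency = 0.1761 × 0.2226 ≈ 0.03920; observed = 51/2516 ≈ 0.02027.
Coefficient of coincidence = 0.02027/0.03920 ≈ 0.52.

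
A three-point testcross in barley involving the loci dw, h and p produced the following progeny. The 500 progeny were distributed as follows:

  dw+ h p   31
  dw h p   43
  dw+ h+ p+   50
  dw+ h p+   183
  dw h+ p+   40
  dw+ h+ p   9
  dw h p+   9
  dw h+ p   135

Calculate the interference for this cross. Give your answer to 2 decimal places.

The two most frequent reciprocal classes, dw+ h p+ and dw h+ p, are the parental types, so the F1 was dw+ h p+ / dw h+ p.
The two rarest classes, dw h p+ and dw+ h+ p, are the double crossovers. Comparing them with the parentals, only the dw allele has switched, so dw is the middle locus and the order is p – dw – h.
p–dw: (71 + 18)/500 = 0.1780; dw–h: (93 + 18)/500 = 0.2220.
Expected DCO frequency = 0.1780 × 0.2220 ≈ 0.03952; observed = 18/500 ≈ 0.03600.
Coefficient of coincidence = 0.03600/0.03952 ≈ 0.91; interference = 1 − 0.91 = 0.09.

0.09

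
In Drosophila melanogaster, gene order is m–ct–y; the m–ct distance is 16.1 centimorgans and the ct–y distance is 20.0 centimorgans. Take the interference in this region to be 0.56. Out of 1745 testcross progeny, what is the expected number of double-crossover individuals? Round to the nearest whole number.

Map distances give recombination frequencies of 0.161 and 0.200 for the two intervals.
With interference 0.56 (so coincidence = 0.44), expected double-crossover frequency = 0.161 × 0.200 × 0.44 = 0.01417.
Expected number = 0.01417 × 1745 = 24.72 ≈ 25.

25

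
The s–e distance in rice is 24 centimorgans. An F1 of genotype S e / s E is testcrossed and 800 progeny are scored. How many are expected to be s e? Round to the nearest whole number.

96

A map distance of 24 centimorgans corresponds to a recombination frequency of 0.240.
The F1 is S e / s E, so s e is a recombinant gamete class with expected frequency r/2 = 0.240/2 = 0.1200.
Expected number = 0.1200 × 800 = 96.00 ≈ 96.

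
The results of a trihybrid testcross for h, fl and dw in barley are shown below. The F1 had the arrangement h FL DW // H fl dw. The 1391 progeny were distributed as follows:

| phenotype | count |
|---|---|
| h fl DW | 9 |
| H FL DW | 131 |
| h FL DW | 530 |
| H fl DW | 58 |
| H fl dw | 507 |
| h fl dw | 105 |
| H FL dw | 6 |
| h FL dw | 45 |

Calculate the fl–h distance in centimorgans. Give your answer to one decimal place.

18.0 centimorgans

The two rarest classes, h fl DW and H FL dw, are the double crossovers. Comparing them with the parentals, only the fl allele has switched, so fl is the middle locus and the order is h – fl – dw.
Crossovers in the h–fl interval produce the single-crossover classes H FL DW and h fl dw (131 + 105 = 236) plus the double crossovers (15).
RF(h–fl) = (236 + 15) / 1391 = 251/1391 = 0.1804 → 18.0 centimorgans.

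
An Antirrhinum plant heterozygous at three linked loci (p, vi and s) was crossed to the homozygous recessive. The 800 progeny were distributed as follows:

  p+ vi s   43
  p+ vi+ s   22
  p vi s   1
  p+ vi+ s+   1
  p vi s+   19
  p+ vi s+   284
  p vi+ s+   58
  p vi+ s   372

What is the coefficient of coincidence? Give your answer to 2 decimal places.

The two most frequent reciprocal classes, p+ vi s+ and p vi+ s, are the parental types, so the F1 was p+ vi s+ / p vi+ s.
The two rarest classes, p+ vi+ s+ and p vi s, are the double crossovers. Comparing them with the parentals, only the vi allele has switched, so vi is the middle locus and the order is s – vi – p.
s–vi: (101 + 2)/800 = 0.1288; vi–p: (41 + 2)/800 = 0.0537.
Expected DCO frequency = 0.1288 × 0.0537 ≈ 0.00692; observed = 2/800 ≈ 0.00250.
Coefficient of coincidence = 0.00250/0.00692 ≈ 0.36.

0.36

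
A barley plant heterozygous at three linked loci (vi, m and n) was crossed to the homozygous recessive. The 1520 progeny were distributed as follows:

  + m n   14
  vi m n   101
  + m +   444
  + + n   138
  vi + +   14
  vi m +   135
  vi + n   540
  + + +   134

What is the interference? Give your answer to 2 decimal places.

The two most frequent reciprocal classes, + m + and vi + n, are the parental types, so the F1 was + m + / vi + n.
The two rarest classes, + m n and vi + +, are the double crossovers. Comparing them with the parentals, only the n allele has switched, so n is the middle locus and the order is m – n – vi.
m–n: (235 + 28)/1520 = 0.1730; n–vi: (273 + 28)/1520 = 0.1980.
Expected DCO frequency = 0.1730 × 0.1980 ≈ 0.03425; observed = 28/1520 ≈ 0.01842.
Coefficient of coincidence = 0.01842/0.03425 ≈ 0.54; interference = 1 − 0.54 = 0.46.

0.46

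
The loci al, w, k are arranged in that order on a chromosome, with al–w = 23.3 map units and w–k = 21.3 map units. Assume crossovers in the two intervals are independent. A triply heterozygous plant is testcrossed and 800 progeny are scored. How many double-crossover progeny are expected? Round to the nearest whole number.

40

Map distances give recombination frequencies of 0.233 and 0.213 for the two intervals.
With no interference, expected double-crossover frequency = 0.233 × 0.213 = 0.04963.
Expected number = 0.04963 × 800 = 39.70 ≈ 40.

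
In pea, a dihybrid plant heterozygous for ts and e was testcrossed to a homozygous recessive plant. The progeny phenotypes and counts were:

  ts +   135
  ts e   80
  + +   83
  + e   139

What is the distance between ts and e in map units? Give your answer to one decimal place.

The two most frequent classes, + e (139) and ts + (135), are the parental types, so the F1 was + e / ts +.
The recombinant classes are + + and ts e: 83 + 80 = 163.
Recombination frequency = 163/437 = 0.3730 ≈ 37.3%, i.e. 37.3 map units.

37.3 map units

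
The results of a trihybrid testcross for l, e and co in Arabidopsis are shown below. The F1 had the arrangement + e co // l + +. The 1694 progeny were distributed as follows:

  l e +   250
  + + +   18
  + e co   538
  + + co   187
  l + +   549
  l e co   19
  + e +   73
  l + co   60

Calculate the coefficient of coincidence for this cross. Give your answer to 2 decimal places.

The two rarest classes, l e co and + + +, are the double crossovers. Comparing them with the parentals, only the l allele has switched, so l is the middle locus and the order is e – l – co.
e–l: (437 + 37)/1694 = 0.2798; l–co: (133 + 37)/1694 = 0.1004.
Expected DCO frequency = 0.2798 × 0.1004 ≈ 0.02809; observed = 37/1694 ≈ 0.02184.
Coefficient of coincidence = 0.02184/0.02809 ≈ 0.78.

0.78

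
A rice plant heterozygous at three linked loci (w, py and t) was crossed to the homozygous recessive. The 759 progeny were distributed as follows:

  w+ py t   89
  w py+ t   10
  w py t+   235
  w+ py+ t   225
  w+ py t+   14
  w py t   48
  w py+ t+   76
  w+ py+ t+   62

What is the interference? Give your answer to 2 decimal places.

The two most frequent reciprocal classes, w py t+ and w+ py+ t, are the parental types, so the F1 was w py t+ / w+ py+ t.
The two rarest classes, w+ py t+ and w py+ t, are the double crossovers. Comparing them with the parentals, only the w allele has switched, so w is the middle locus and the order is py – w – t.
py–w: (165 + 24)/759 = 0.2490; w–t: (110 + 24)/759 = 0.1765.
Expected DCO frequency = 0.2490 × 0.1765 ≈ 0.04395; observed = 24/759 ≈ 0.03162.
Coefficient of coincidence = 0.03162/0.04395 ≈ 0.72; interference = 1 − 0.72 = 0.28.

0.28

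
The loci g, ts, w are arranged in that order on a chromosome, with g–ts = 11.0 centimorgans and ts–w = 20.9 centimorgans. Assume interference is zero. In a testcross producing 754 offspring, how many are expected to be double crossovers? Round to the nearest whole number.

17

Map distances give recombination frequencies of 0.110 and 0.209 for the two intervals.
With no interference, expected double-crossover frequency = 0.110 × 0.209 = 0.02299.
Expected number = 0.02299 × 754 = 17.33 ≈ 17.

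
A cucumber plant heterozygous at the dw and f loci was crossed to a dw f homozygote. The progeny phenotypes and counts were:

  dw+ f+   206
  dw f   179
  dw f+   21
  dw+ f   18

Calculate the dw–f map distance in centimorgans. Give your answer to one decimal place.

The two most frequent classes, dw+ f+ (206) and dw f (179), are the parental types, so the F1 was dw+ f+ / dw f.
The recombinant classes are dw+ f and dw f+: 18 + 21 = 39.
Recombination frequency = 39/424 = 0.0920 ≈ 9.2%, i.e. 9.2 centimorgans.

9.2 centimorgans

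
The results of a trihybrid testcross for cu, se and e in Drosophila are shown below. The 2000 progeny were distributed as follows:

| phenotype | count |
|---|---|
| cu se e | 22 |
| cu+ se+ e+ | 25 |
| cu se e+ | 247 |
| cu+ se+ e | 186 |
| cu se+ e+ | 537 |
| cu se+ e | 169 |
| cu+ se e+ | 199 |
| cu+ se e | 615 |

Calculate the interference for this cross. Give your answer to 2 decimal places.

The two most frequent reciprocal classes, cu se+ e+ and cu+ se e, are the parental types, so the F1 was cu se+ e+ / cu+ se e.
The two rarest classes, cu+ se+ e+ and cu se e, are the double crossovers. Comparing them with the parentals, only the cu allele has switched, so cu is the middle locus and the order is e – cu – se.
e–cu: (368 + 47)/2000 = 0.2075; cu–se: (433 + 47)/2000 = 0.2400.
Expected DCO frequency = 0.2075 × 0.2400 ≈ 0.04980; observed = 47/2000 ≈ 0.02350.
Coefficient of coincidence = 0.02350/0.04980 ≈ 0.47; interference = 1 − 0.47 = 0.53.

0.53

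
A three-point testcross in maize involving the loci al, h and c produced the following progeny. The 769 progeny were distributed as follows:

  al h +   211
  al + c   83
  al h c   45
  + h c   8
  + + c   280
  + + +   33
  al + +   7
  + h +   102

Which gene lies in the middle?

h

The two most frequent reciprocal classes, + + c and al h +, are the parental types, so the F1 was + + c / al h +.
The two rarest classes, + h c and al + +, are the double crossovers. Comparing them with the parentals, only the h allele has switched, so h is the middle locus and the order is c – h – al.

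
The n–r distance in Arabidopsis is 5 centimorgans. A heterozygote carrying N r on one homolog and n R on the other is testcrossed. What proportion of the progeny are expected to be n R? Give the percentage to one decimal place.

A map distance of 5 centimorgans corresponds to a recombination frequency of 0.050.
The F1 is N r / n R, so n R is a parental gamete class with expected frequency (1 − r)/2 = 0.950/2 = 0.4750.
That is 0.4750 = 47.5% of the progeny.

47.5%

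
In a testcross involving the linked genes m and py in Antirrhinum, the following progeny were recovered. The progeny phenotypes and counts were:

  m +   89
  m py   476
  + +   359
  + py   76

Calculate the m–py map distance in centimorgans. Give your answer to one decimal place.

16.5 centimorgans

The two most frequent classes, + + (359) and m py (476), are the parental types, so the F1 was + + / m py.
The recombinant classes are + py and m +: 76 + 89 = 165.
Recombination frequency = 165/1000 = 0.1650 ≈ 16.5%, i.e. 16.5 centimorgans.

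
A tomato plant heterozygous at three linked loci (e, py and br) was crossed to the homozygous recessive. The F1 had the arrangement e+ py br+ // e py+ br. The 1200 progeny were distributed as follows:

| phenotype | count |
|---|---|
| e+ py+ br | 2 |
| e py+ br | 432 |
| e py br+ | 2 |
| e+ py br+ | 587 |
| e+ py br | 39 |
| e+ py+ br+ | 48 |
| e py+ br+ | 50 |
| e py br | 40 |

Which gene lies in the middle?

The two rarest classes, e py br+ and e+ py+ br, are the double crossovers. Comparing them with the parentals, only the e allele has switched, so e is the middle locus and the order is py – e – br.

e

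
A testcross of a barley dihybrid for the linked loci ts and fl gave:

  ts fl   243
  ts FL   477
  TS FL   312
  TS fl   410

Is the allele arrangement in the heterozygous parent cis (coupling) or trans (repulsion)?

The two most frequent classes are TS fl (410) and ts FL (477); these are the parental (non-recombinant) types.
So the F1 carried TS fl on one chromosome and ts FL on the other — the recessive alleles are on opposite chromosomes (trans / repulsion).

trans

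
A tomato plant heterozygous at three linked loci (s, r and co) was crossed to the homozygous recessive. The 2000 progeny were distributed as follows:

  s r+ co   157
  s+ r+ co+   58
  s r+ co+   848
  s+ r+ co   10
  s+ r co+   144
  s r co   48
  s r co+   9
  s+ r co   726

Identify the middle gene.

r

The two most frequent reciprocal classes, s r+ co+ and s+ r co, are the parental types, so the F1 was s r+ co+ / s+ r co.
The two rarest classes, s r co+ and s+ r+ co, are the double crossovers. Comparing them with the parentals, only the r allele has switched, so r is the middle locus and the order is co – r – s.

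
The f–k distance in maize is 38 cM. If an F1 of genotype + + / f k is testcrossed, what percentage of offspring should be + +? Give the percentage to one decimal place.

A map distance of 38 cM corresponds to a recombination frequency of 0.380.
The F1 is + + / f k, so + + is a parental gamete class with expected frequency (1 − r)/2 = 0.620/2 = 0.3100.
That is 0.3100 = 31.0% of the progeny.

31.0%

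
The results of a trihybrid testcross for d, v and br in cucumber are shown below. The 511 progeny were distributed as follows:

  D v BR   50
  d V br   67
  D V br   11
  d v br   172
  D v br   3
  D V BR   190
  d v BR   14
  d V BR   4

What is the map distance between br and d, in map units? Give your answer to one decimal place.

6.3 map units

The two most frequent reciprocal classes, D V BR and d v br, are the parental types, so the F1 was D V BR / d v br.
The two rarest classes, d V BR and D v br, are the double crossovers. Comparing them with the parentals, only the d allele has switched, so d is the middle locus and the order is v – d – br.
Crossovers in the d–br interval produce the single-crossover classes D V br and d v BR (11 + 14 = 25) plus the double crossovers (7).
RF(d–br) = (25 + 7) / 511 = 32/511 = 0.0626 → 6.3 map units.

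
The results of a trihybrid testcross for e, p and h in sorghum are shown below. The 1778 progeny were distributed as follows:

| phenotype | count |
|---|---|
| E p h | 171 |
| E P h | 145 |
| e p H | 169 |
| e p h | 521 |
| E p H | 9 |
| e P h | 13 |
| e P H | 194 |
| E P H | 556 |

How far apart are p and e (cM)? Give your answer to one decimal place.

21.8 cM

The two most frequent reciprocal classes, E P H and e p h, are the parental types, so the F1 was E P H / e p h.
The two rarest classes, E p H and e P h, are the double crossovers. Comparing them with the parentals, only the p allele has switched, so p is the middle locus and the order is e – p – h.
Crossovers in the e–p interval produce the single-crossover classes e P H and E p h (194 + 171 = 365) plus the double crossovers (22).
RF(e–p) = (365 + 22) / 1778 = 387/1778 = 0.2177 → 21.8 cM.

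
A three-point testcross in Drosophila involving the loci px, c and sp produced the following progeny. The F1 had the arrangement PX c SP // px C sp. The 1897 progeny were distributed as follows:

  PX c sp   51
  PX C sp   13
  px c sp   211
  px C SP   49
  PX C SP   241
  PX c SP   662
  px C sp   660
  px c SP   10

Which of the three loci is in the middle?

The two rarest classes, px c SP and PX C sp, are the double crossovers. Comparing them with the parentals, only the px allele has switched, so px is the middle locus and the order is c – px – sp.

px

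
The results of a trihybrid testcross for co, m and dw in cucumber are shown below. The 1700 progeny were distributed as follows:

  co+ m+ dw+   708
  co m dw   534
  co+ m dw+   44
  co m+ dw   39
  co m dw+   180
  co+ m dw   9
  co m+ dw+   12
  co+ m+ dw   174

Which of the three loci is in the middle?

The two most frequent reciprocal classes, co m dw and co+ m+ dw+, are the parental types, so the F1 was co m dw / co+ m+ dw+.
The two rarest classes, co+ m dw and co m+ dw+, are the double crossovers. Comparing them with the parentals, only the co allele has switched, so co is the middle locus and the order is m – co – dw.

co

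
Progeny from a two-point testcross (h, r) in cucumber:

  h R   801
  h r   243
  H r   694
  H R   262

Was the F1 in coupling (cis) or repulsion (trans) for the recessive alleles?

trans

The two most frequent classes are H r (694) and h R (801); these are the parental (non-recombinant) types.
So the F1 carried H r on one chromosome and h R on the other — the recessive alleles are on opposite chromosomes (trans / repulsion).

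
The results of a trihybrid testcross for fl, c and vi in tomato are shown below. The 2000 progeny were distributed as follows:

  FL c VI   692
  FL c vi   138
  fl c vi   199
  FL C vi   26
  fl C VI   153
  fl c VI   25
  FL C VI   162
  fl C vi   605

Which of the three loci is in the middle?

The two most frequent reciprocal classes, FL c VI and fl C vi, are the parental types, so the F1 was FL c VI / fl C vi.
The two rarest classes, fl c VI and FL C vi, are the double crossovers. Comparing them with the parentals, only the fl allele has switched, so fl is the middle locus and the order is vi – fl – c.

fl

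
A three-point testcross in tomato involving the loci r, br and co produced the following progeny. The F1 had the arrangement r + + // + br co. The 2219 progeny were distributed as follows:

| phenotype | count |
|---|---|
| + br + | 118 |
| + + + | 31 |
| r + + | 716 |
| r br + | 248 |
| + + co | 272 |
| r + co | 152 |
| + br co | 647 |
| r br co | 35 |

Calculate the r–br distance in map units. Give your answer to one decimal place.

26.4 map units

The two rarest classes, + + + and r br co, are the double crossovers. Comparing them with the parentals, only the r allele has switched, so r is the middle locus and the order is br – r – co.
Crossovers in the br–r interval produce the single-crossover classes r br + and + + co (248 + 272 = 520) plus the double crossovers (66).
RF(br–r) = (520 + 66) / 2219 = 586/2219 = 0.2641 → 26.4 map units.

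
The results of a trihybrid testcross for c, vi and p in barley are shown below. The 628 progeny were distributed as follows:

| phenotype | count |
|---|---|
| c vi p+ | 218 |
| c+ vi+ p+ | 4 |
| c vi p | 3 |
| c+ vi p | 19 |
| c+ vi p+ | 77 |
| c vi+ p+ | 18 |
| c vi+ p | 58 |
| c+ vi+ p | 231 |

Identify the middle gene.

The two most frequent reciprocal classes, c vi p+ and c+ vi+ p, are the parental types, so the F1 was c vi p+ / c+ vi+ p.
The two rarest classes, c vi p and c+ vi+ p+, are the double crossovers. Comparing them with the parentals, only the p allele has switched, so p is the middle locus and the order is c – p – vi.

p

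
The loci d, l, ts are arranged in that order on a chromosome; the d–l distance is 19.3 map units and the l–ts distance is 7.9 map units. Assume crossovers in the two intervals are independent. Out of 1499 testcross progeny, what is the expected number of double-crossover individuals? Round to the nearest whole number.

Map distances give recombination frequencies of 0.193 and 0.079 for the two intervals.
With no interference, expected double-crossover frequency = 0.193 × 0.079 = 0.01525.
Expected number = 0.01525 × 1499 = 22.86 ≈ 23.

23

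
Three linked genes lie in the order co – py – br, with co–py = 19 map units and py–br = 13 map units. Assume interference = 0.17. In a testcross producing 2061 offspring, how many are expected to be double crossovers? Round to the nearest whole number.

Map distances give recombination frequencies of 0.190 and 0.130 for the two intervals.
With interference 0.17 (so coincidence = 0.83), expected double-crossover frequency = 0.190 × 0.130 × 0.83 = 0.02050.
Expected number = 0.02050 × 2061 = 42.25 ≈ 42.

42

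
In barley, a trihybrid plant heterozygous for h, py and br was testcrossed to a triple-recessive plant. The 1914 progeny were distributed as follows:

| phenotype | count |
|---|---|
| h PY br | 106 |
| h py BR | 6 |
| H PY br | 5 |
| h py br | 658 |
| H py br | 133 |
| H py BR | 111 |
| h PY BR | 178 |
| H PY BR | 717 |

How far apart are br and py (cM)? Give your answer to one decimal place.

The two most frequent reciprocal classes, H PY BR and h py br, are the parental types, so the F1 was H PY BR / h py br.
The two rarest classes, H PY br and h py BR, are the double crossovers. Comparing them with the parentals, only the br allele has switched, so br is the middle locus and the order is h – br – py.
Crossovers in the br–py interval produce the single-crossover classes H py BR and h PY br (111 + 106 = 217) plus the double crossovers (11).
RF(br–py) = (217 + 11) / 1914 = 228/1914 = 0.1191 → 11.9 cM.

11.9 cM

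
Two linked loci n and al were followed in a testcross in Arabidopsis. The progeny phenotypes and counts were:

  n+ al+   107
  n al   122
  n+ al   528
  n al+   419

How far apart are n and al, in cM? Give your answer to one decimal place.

19.5 cM

The two most frequent classes, n+ al (528) and n al+ (419), are the parental types, so the F1 was n+ al / n al+.
The recombinant classes are n+ al+ and n al: 107 + 122 = 229.
Recombination frequency = 229/1176 = 0.1947 ≈ 19.5%, i.e. 19.5 cM.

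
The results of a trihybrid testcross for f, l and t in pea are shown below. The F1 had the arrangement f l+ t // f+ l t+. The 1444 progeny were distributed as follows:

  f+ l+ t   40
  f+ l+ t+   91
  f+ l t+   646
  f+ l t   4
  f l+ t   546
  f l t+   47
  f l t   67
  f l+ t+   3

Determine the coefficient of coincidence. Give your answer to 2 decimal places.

The two rarest classes, f l+ t+ and f+ l t, are the double crossovers. Comparing them with the parentals, only the t allele has switched, so t is the middle locus and the order is l – t – f.
l–t: (158 + 7)/1444 = 0.1143; t–f: (87 + 7)/1444 = 0.0651.
Expected DCO frequency = 0.1143 × 0.0651 ≈ 0.00744; observed = 7/1444 ≈ 0.00485.
Coefficient of coincidence = 0.00485/0.00744 ≈ 0.65.

0.65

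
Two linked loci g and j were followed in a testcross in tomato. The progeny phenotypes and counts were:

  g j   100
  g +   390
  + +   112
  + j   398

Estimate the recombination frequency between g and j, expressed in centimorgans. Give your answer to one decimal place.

The two most frequent classes, + j (398) and g + (390), are the parental types, so the F1 was + j / g +.
The recombinant classes are + + and g j: 112 + 100 = 212.
Recombination frequency = 212/1000 = 0.2120 ≈ 21.2%, i.e. 21.2 centimorgans.

21.2 centimorgans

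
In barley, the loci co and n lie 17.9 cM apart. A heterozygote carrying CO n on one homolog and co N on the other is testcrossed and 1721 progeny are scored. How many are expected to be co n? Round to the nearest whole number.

154

A map distance of 17.9 cM corresponds to a recombination frequency of 0.179.
The F1 is CO n / co N, so co n is a recombinant gamete class with expected frequency r/2 = 0.179/2 = 0.0895.
Expected number = 0.0895 × 1721 = 154.03 ≈ 154.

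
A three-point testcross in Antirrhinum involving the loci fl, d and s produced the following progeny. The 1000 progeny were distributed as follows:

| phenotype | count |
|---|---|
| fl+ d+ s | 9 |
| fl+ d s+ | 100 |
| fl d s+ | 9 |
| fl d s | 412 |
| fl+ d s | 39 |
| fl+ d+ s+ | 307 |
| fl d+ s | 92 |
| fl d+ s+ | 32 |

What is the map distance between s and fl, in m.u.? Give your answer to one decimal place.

8.9 m.u.

The two most frequent reciprocal classes, fl+ d+ s+ and fl d s, are the parental types, so the F1 was fl+ d+ s+ / fl d s.
The two rarest classes, fl+ d+ s and fl d s+, are the double crossovers. Comparing them with the parentals, only the s allele has switched, so s is the middle locus and the order is d – s – fl.
Crossovers in the s–fl interval produce the single-crossover classes fl d+ s+ and fl+ d s (32 + 39 = 71) plus the double crossovers (18).
RF(s–fl) = (71 + 18) / 1000 = 89/1000 = 0.0890 → 8.9 m.u.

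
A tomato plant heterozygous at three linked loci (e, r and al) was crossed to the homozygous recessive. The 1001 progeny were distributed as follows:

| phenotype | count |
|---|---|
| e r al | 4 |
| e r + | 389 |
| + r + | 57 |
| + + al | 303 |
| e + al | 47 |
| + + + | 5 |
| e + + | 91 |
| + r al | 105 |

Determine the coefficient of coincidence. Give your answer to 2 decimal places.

0.39

The two most frequent reciprocal classes, + + al and e r +, are the parental types, so the F1 was + + al / e r +.
The two rarest classes, + + + and e r al, are the double crossovers. Comparing them with the parentals, only the al allele has switched, so al is the middle locus and the order is r – al – e.
r–al: (196 + 9)/1001 = 0.2048; al–e: (104 + 9)/1001 = 0.1129.
Expected DCO frequency = 0.2048 × 0.1129 ≈ 0.02312; observed = 9/1001 ≈ 0.00899.
Coefficient of coincidence = 0.00899/0.02312 ≈ 0.39.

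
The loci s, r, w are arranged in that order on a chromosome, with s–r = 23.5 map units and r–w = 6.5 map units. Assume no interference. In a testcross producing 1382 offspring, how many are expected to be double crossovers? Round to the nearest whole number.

Map distances give recombination frequencies of 0.235 and 0.065 for the two intervals.
With no interference, expected double-crossover frequency = 0.235 × 0.065 = 0.01528.
Expected number = 0.01528 × 1382 = 21.11 ≈ 21.

21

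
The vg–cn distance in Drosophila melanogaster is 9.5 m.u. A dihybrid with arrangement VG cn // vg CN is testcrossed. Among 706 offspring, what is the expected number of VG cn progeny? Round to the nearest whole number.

319

A map distance of 9.5 m.u. corresponds to a recombination frequency of 0.095.
The F1 is VG cn / vg CN, so VG cn is a parental gamete class with expected frequency (1 − r)/2 = 0.905/2 = 0.4525.
Expected number = 0.4525 × 706 = 319.47 ≈ 319.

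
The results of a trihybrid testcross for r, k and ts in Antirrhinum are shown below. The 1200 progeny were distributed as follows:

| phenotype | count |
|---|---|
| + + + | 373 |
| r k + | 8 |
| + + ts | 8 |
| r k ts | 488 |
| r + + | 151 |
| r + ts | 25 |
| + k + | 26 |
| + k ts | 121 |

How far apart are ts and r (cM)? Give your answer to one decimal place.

The two most frequent reciprocal classes, + + + and r k ts, are the parental types, so the F1 was + + + / r k ts.
The two rarest classes, + + ts and r k +, are the double crossovers. Comparing them with the parentals, only the ts allele has switched, so ts is the middle locus and the order is k – ts – r.
Crossovers in the ts–r interval produce the single-crossover classes r + + and + k ts (151 + 121 = 272) plus the double crossovers (16).
RF(ts–r) = (272 + 16) / 1200 = 288/1200 = 0.2400 → 24.0 cM.

24.0 cM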